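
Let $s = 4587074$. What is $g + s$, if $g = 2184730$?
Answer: $6771804$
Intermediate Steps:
$g + s = 2184730 + 4587074 = 6771804$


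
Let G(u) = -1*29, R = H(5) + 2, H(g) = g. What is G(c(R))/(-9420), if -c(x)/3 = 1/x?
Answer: 29/9420 ≈ 0.0030786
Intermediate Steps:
R = 7 (R = 5 + 2 = 7)
c(x) = -3/x
G(u) = -29
G(c(R))/(-9420) = -29/(-9420) = -29*(-1/9420) = 29/9420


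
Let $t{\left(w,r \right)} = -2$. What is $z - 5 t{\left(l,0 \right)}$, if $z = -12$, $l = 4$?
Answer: $-2$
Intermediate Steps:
$z - 5 t{\left(l,0 \right)} = -12 - -10 = -12 + 10 = -2$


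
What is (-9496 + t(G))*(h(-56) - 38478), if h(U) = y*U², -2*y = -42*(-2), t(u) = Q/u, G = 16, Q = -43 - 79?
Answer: 6469687755/4 ≈ 1.6174e+9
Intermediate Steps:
Q = -122
t(u) = -122/u
y = -42 (y = -(-21)*(-2) = -½*84 = -42)
h(U) = -42*U²
(-9496 + t(G))*(h(-56) - 38478) = (-9496 - 122/16)*(-42*(-56)² - 38478) = (-9496 - 122*1/16)*(-42*3136 - 38478) = (-9496 - 61/8)*(-131712 - 38478) = -76029/8*(-170190) = 6469687755/4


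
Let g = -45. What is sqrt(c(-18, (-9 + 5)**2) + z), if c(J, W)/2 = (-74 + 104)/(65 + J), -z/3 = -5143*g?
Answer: 5*I*sqrt(61348677)/47 ≈ 833.25*I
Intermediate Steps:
z = -694305 (z = -(-15429)*(-45) = -3*231435 = -694305)
c(J, W) = 60/(65 + J) (c(J, W) = 2*((-74 + 104)/(65 + J)) = 2*(30/(65 + J)) = 60/(65 + J))
sqrt(c(-18, (-9 + 5)**2) + z) = sqrt(60/(65 - 18) - 694305) = sqrt(60/47 - 694305) = sqrt(-32632275/47) = 5*I*sqrt(61348677)/47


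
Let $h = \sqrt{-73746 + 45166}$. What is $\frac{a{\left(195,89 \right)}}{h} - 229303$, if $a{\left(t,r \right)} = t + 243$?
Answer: $-229303 - \frac{219 i \sqrt{7145}}{7145} \approx -2.293 \cdot 10^{5} - 2.5909 i$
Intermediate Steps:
$a{\left(t,r \right)} = 243 + t$
$h = 2 i \sqrt{7145}$ ($h = \sqrt{-28580} = 2 i \sqrt{7145} \approx 169.06 i$)
$\frac{a{\left(195,89 \right)}}{h} - 229303 = \frac{243 + 195}{2 i \sqrt{7145}} - 229303 = 438 \left(- \frac{i \sqrt{7145}}{14290}\right) - 229303 = - \frac{219 i \sqrt{7145}}{7145} - 229303 = -229303 - \frac{219 i \sqrt{7145}}{7145}$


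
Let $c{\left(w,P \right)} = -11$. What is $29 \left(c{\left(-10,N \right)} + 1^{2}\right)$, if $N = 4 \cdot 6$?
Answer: $-290$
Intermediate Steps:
$N = 24$
$29 \left(c{\left(-10,N \right)} + 1^{2}\right) = 29 \left(-11 + 1^{2}\right) = 29 \left(-11 + 1\right) = 29 \left(-10\right) = -290$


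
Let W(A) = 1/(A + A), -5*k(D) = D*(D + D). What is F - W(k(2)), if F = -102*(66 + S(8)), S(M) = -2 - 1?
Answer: -102811/16 ≈ -6425.7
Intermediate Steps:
k(D) = -2*D²/5 (k(D) = -D*(D + D)/5 = -D*2*D/5 = -2*D²/5)
W(A) = 1/(2*A)
S(M) = -3
F = -6426 (F = -102*(66 - 3) = -102*63 = -6426)
F - W(k(2)) = -6426 - 1/(2*((-⅖*2²))) = -6426 - 1/(2*((-⅖*4))) = -6426 - 1/(2*(-8/5)) = -6426 - (-5)/(2*8) = -6426 - 1*(-5/16) = -6426 + 5/16 = -102811/16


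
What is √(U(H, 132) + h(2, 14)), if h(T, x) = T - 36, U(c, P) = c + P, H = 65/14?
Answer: √20118/14 ≈ 10.131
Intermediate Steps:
H = 65/14 (H = 65*(1/14) = 65/14 ≈ 4.6429)
U(c, P) = P + c
h(T, x) = -36 + T
√(U(H, 132) + h(2, 14)) = √((132 + 65/14) + (-36 + 2)) = √(1913/14 - 34) = √(1437/14) = √20118/14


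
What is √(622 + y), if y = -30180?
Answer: I*√29558 ≈ 171.92*I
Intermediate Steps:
√(622 + y) = √(622 - 30180) = √(-29558) = I*√29558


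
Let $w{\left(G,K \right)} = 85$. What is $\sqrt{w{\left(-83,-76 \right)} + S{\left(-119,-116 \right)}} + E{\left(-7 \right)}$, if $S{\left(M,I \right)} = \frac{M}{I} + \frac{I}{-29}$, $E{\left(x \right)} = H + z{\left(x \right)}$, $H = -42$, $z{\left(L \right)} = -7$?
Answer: $-49 + \frac{59 \sqrt{87}}{58} \approx -39.512$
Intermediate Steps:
$E{\left(x \right)} = -49$ ($E{\left(x \right)} = -42 - 7 = -49$)
$S{\left(M,I \right)} = - \frac{I}{29} + \frac{M}{I}$ ($S{\left(M,I \right)} = \frac{M}{I} + I \left(- \frac{1}{29}\right) = \frac{M}{I} - \frac{I}{29} = - \frac{I}{29} + \frac{M}{I}$)
$\sqrt{w{\left(-83,-76 \right)} + S{\left(-119,-116 \right)}} + E{\left(-7 \right)} = \sqrt{85 - \left(-4 + \frac{119}{-116}\right)} - 49 = \sqrt{85 + \left(4 - - \frac{119}{116}\right)} - 49 = \sqrt{85 + \left(4 + \frac{119}{116}\right)} - 49 = \sqrt{85 + \frac{583}{116}} - 49 = \sqrt{\frac{10443}{116}} - 49 = \frac{59 \sqrt{87}}{58} - 49 = -49 + \frac{59 \sqrt{87}}{58}$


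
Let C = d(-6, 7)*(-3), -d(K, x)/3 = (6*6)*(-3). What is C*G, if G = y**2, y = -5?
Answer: -24300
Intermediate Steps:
d(K, x) = 324 (d(K, x) = -3*6*6*(-3) = -108*(-3) = -3*(-108) = 324)
G = 25 (G = (-5)**2 = 25)
C = -972 (C = 324*(-3) = -972)
C*G = -972*25 = -24300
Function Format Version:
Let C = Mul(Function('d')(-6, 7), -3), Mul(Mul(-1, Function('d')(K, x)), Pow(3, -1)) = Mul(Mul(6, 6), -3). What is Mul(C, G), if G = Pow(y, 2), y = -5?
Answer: -24300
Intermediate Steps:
Function('d')(K, x) = 324 (Function('d')(K, x) = Mul(-3, Mul(Mul(6, 6), -3)) = Mul(-3, Mul(36, -3)) = Mul(-3, -108) = 324)
G = 25 (G = Pow(-5, 2) = 25)
C = -972 (C = Mul(324, -3) = -972)
Mul(C, G) = Mul(-972, 25) = -24300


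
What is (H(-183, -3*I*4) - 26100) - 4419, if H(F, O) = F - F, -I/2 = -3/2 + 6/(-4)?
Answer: -30519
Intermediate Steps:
I = 6 (I = -2*(-3/2 + 6/(-4)) = -2*(-3*½ + 6*(-¼)) = -2*(-3/2 - 3/2) = -2*(-3) = 6)
H(F, O) = 0
(H(-183, -3*I*4) - 26100) - 4419 = (0 - 26100) - 4419 = -26100 - 4419 = -30519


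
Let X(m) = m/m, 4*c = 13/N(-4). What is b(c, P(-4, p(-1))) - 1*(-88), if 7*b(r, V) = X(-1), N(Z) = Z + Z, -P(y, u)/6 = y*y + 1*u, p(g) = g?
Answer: 617/7 ≈ 88.143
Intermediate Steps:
P(y, u) = -6*u - 6*y² (P(y, u) = -6*(y*y + 1*u) = -6*(y² + u) = -6*(u + y²) = -6*u - 6*y²)
N(Z) = 2*Z
c = -13/32 (c = (13/((2*(-4))))/4 = (13/(-8))/4 = (13*(-⅛))/4 = (¼)*(-13/8) = -13/32 ≈ -0.40625)
X(m) = 1
b(r, V) = ⅐ (b(r, V) = (⅐)*1 = ⅐)
b(c, P(-4, p(-1))) - 1*(-88) = ⅐ - 1*(-88) = ⅐ + 88 = 617/7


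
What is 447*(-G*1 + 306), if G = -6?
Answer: 139464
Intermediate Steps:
447*(-G*1 + 306) = 447*(-1*(-6)*1 + 306) = 447*(6*1 + 306) = 447*(6 + 306) = 447*312 = 139464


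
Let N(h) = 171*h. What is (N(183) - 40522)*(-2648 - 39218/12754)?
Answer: 156024597245/6377 ≈ 2.4467e+7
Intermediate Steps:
(N(183) - 40522)*(-2648 - 39218/12754) = (171*183 - 40522)*(-2648 - 39218/12754) = (31293 - 40522)*(-2648 - 39218*1/12754) = -9229*(-2648 - 19609/6377) = -9229*(-16905905/6377) = 156024597245/6377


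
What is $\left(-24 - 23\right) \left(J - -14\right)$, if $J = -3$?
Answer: $-517$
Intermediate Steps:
$\left(-24 - 23\right) \left(J - -14\right) = \left(-24 - 23\right) \left(-3 - -14\right) = \left(-24 - 23\right) \left(-3 + 14\right) = \left(-24 - 23\right) 11 = \left(-47\right) 11 = -517$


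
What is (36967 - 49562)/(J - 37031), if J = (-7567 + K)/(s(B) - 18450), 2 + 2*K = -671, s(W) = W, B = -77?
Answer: 466695130/1372130867 ≈ 0.34012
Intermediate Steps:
K = -673/2 (K = -1 + (1/2)*(-671) = -1 - 671/2 = -673/2 ≈ -336.50)
J = 15807/37054 (J = (-7567 - 673/2)/(-77 - 18450) = -15807/2/(-18527) = -15807/2*(-1/18527) = 15807/37054 ≈ 0.42659)
(36967 - 49562)/(J - 37031) = (36967 - 49562)/(15807/37054 - 37031) = -12595/(-1372130867/37054) = -12595*(-37054/1372130867) = 466695130/1372130867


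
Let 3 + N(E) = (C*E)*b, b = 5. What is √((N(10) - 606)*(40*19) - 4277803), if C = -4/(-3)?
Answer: I*√42209787/3 ≈ 2165.6*I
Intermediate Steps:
C = 4/3 (C = -4*(-⅓) = 4/3 ≈ 1.3333)
N(E) = -3 + 20*E/3 (N(E) = -3 + (4*E/3)*5 = -3 + 20*E/3)
√((N(10) - 606)*(40*19) - 4277803) = √(((-3 + (20/3)*10) - 606)*(40*19) - 4277803) = √(((-3 + 200/3) - 606)*760 - 4277803) = √((191/3 - 606)*760 - 4277803) = √(-1627/3*760 - 4277803) = √(-1236520/3 - 4277803) = √(-14069929/3) = I*√42209787/3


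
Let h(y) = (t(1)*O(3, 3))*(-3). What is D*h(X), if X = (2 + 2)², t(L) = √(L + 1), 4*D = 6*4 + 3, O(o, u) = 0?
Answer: 0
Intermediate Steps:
D = 27/4 (D = (6*4 + 3)/4 = (24 + 3)/4 = (¼)*27 = 27/4 ≈ 6.7500)
t(L) = √(1 + L)
X = 16 (X = 4² = 16)
h(y) = 0 (h(y) = (√(1 + 1)*0)*(-3) = (√2*0)*(-3) = 0*(-3) = 0)
D*h(X) = (27/4)*0 = 0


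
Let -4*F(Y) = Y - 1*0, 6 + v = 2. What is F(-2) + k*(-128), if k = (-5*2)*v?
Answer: -10239/2 ≈ -5119.5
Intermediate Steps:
v = -4 (v = -6 + 2 = -4)
k = 40 (k = -5*2*(-4) = -10*(-4) = 40)
F(Y) = -Y/4 (F(Y) = -(Y - 1*0)/4 = -(Y + 0)/4 = -Y/4)
F(-2) + k*(-128) = -¼*(-2) + 40*(-128) = ½ - 5120 = -10239/2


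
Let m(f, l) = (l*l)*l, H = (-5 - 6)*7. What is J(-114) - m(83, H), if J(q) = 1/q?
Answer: 52044761/114 ≈ 4.5653e+5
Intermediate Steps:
H = -77 (H = -11*7 = -77)
m(f, l) = l**3 (m(f, l) = l**2*l = l**3)
J(-114) - m(83, H) = 1/(-114) - 1*(-77)**3 = -1/114 - 1*(-456533) = -1/114 + 456533 = 52044761/114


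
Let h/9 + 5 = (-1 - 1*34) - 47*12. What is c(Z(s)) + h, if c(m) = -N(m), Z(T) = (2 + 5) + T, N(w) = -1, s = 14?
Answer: -5435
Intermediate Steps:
Z(T) = 7 + T
c(m) = 1 (c(m) = -1*(-1) = 1)
h = -5436 (h = -45 + 9*((-1 - 1*34) - 47*12) = -45 + 9*((-1 - 34) - 564) = -45 + 9*(-35 - 564) = -45 + 9*(-599) = -45 - 5391 = -5436)
c(Z(s)) + h = 1 - 5436 = -5435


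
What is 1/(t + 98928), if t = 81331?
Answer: 1/180259 ≈ 5.5476e-6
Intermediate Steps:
1/(t + 98928) = 1/(81331 + 98928) = 1/180259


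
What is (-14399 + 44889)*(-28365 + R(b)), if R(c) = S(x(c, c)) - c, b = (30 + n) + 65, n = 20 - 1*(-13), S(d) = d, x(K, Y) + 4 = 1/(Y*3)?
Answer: -166823702515/192 ≈ -8.6887e+8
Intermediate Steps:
x(K, Y) = -4 + 1/(3*Y) (x(K, Y) = -4 + 1/(Y*3) = -4 + (⅓)/Y = -4 + 1/(3*Y))
n = 33 (n = 20 + 13 = 33)
b = 128 (b = (30 + 33) + 65 = 63 + 65 = 128)
R(c) = -4 - c + 1/(3*c) (R(c) = (-4 + 1/(3*c)) - c = -4 - c + 1/(3*c))
(-14399 + 44889)*(-28365 + R(b)) = (-14399 + 44889)*(-28365 + (-4 - 1*128 + (⅓)/128)) = 30490*(-28365 + (-4 - 128 + (⅓)*(1/128))) = 30490*(-28365 + (-4 - 128 + 1/384)) = 30490*(-28365 - 50687/384) = 30490*(-10942847/384) = -166823702515/192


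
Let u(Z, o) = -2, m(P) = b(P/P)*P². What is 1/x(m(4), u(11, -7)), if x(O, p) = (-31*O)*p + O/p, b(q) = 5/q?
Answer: 1/4920 ≈ 0.00020325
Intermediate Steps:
m(P) = 5*P² (m(P) = (5/((P/P)))*P² = (5/1)*P² = (5*1)*P² = 5*P²)
x(O, p) = O/p - 31*O*p (x(O, p) = -31*O*p + O/p = O/p - 31*O*p)
1/x(m(4), u(11, -7)) = 1/((5*4²)/(-2) - 31*5*4²*(-2)) = 1/((5*16)*(-½) - 31*5*16*(-2)) = 1/(80*(-½) - 31*80*(-2)) = 1/(-40 + 4960) = 1/4920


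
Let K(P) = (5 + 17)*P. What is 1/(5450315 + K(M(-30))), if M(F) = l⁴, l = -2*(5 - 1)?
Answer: 1/5540427 ≈ 1.8049e-7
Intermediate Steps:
l = -8 (l = -2*4 = -8)
M(F) = 4096 (M(F) = (-8)⁴ = 4096)
K(P) = 22*P
1/(5450315 + K(M(-30))) = 1/(5450315 + 22*4096) = 1/(5450315 + 90112) = 1/5540427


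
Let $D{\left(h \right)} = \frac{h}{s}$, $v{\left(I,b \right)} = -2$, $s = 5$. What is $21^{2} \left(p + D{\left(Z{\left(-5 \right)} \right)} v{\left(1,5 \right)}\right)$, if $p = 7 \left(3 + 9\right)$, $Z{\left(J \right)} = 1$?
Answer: $\frac{184338}{5} \approx 36868.0$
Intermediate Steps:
$D{\left(h \right)} = \frac{h}{5}$
$p = 84$ ($p = 7 \cdot 12 = 84$)
$21^{2} \left(p + D{\left(Z{\left(-5 \right)} \right)} v{\left(1,5 \right)}\right) = 21^{2} \left(84 + \frac{1}{5} \cdot 1 \left(-2\right)\right) = 441 \left(84 + \frac{1}{5} \left(-2\right)\right) = 441 \left(84 - \frac{2}{5}\right) = 441 \cdot \frac{418}{5} = \frac{184338}{5}$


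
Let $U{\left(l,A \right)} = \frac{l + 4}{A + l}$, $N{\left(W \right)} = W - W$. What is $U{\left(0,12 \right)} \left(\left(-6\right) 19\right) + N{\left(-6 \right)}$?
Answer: $-38$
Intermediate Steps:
$N{\left(W \right)} = 0$
$U{\left(l,A \right)} = \frac{4 + l}{A + l}$
$U{\left(0,12 \right)} \left(\left(-6\right) 19\right) + N{\left(-6 \right)} = \frac{4 + 0}{12 + 0} \left(\left(-6\right) 19\right) + 0 = \frac{1}{12} \cdot 4 \left(-114\right) + 0 = \frac{1}{3} \left(-114\right) + 0 = -38 + 0 = -38$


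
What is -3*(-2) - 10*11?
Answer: -104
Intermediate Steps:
-3*(-2) - 10*11 = 6 - 110 = -104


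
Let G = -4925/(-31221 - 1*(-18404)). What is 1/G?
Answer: 12817/4925 ≈ 2.6024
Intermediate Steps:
G = 4925/12817 (G = -4925/(-31221 + 18404) = -4925/(-12817) = -4925*(-1/12817) = 4925/12817 ≈ 0.38426)
1/G = 1/(4925/12817) = 12817/4925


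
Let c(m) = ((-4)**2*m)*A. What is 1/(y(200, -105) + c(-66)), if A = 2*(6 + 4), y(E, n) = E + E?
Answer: -1/20720 ≈ -4.8263e-5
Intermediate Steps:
y(E, n) = 2*E
A = 20 (A = 2*10 = 20)
c(m) = 320*m (c(m) = ((-4)**2*m)*20 = (16*m)*20 = 320*m)
1/(y(200, -105) + c(-66)) = 1/(2*200 + 320*(-66)) = 1/(400 - 21120) = 1/(-20720) = -1/20720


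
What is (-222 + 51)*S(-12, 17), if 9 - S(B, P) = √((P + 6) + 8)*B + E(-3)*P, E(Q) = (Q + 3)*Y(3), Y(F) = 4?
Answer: -1539 - 2052*√31 ≈ -12964.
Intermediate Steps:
E(Q) = 12 + 4*Q (E(Q) = (Q + 3)*4 = (3 + Q)*4 = 12 + 4*Q)
S(B, P) = 9 - B*√(14 + P) (S(B, P) = 9 - (√((P + 6) + 8)*B + (12 + 4*(-3))*P) = 9 - (√((6 + P) + 8)*B + (12 - 12)*P) = 9 - (√(14 + P)*B + 0*P) = 9 - (B*√(14 + P) + 0) = 9 - B*√(14 + P))
(-222 + 51)*S(-12, 17) = (-222 + 51)*(9 - 1*(-12)*√(14 + 17)) = -171*(9 - 1*(-12)*√31) = -171*(9 + 12*√31) = -1539 - 2052*√31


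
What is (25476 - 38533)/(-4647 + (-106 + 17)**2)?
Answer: -13057/3274 ≈ -3.9881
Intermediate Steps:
(25476 - 38533)/(-4647 + (-106 + 17)**2) = -13057/(-4647 + (-89)**2) = -13057/(-4647 + 7921) = -13057/3274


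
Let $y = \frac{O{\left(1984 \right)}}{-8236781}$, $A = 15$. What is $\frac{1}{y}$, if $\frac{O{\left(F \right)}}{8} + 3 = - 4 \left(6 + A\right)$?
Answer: $\frac{8236781}{696} \approx 11834.0$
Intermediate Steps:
$O{\left(F \right)} = -696$ ($O{\left(F \right)} = -24 + 8 \left(- 4 \left(6 + 15\right)\right) = -24 + 8 \left(\left(-4\right) 21\right) = -24 + 8 \left(-84\right) = -24 - 672 = -696$)
$y = \frac{696}{8236781}$ ($y = - \frac{696}{-8236781} = \left(-696\right) \left(- \frac{1}{8236781}\right) = \frac{696}{8236781} \approx 8.4499 \cdot 10^{-5}$)
$\frac{1}{y} = \frac{1}{\frac{696}{8236781}} = \frac{8236781}{696}$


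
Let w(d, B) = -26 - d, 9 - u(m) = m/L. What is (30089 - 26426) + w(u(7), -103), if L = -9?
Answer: 32645/9 ≈ 3627.2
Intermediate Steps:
u(m) = 9 + m/9 (u(m) = 9 - m/(-9) = 9 - m*(-1)/9 = 9 - (-1)*m/9 = 9 + m/9)
(30089 - 26426) + w(u(7), -103) = (30089 - 26426) + (-26 - (9 + (⅑)*7)) = 3663 + (-26 - (9 + 7/9)) = 3663 + (-26 - 1*88/9) = 3663 + (-26 - 88/9) = 3663 - 322/9 = 32645/9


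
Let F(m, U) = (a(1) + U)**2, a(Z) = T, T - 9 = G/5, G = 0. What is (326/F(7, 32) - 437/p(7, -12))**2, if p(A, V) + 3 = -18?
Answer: 549737722249/1246160601 ≈ 441.15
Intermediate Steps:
p(A, V) = -21 (p(A, V) = -3 - 18 = -21)
T = 9 (T = 9 + 0/5 = 9 + 0*(1/5) = 9 + 0 = 9)
a(Z) = 9
F(m, U) = (9 + U)**2
(326/F(7, 32) - 437/p(7, -12))**2 = (326/((9 + 32)**2) - 437/(-21))**2 = (326/(41**2) - 437*(-1/21))**2 = (326/1681 + 437/21)**2 = (741443/35301)**2 = 549737722249/1246160601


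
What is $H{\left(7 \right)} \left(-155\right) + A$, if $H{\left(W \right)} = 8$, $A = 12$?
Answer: $-1228$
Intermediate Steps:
$H{\left(7 \right)} \left(-155\right) + A = 8 \left(-155\right) + 12 = -1240 + 12 = -1228$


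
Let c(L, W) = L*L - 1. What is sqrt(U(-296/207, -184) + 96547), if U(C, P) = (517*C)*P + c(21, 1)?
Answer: sqrt(2097139)/3 ≈ 482.72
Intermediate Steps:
c(L, W) = -1 + L**2 (c(L, W) = L**2 - 1 = -1 + L**2)
U(C, P) = 440 + 517*C*P (U(C, P) = (517*C)*P + (-1 + 21**2) = 517*C*P + (-1 + 441) = 517*C*P + 440 = 440 + 517*C*P)
sqrt(U(-296/207, -184) + 96547) = sqrt((440 + 517*(-296/207)*(-184)) + 96547) = sqrt((440 + 1224256/9) + 96547) = sqrt(1228216/9 + 96547) = sqrt(2097139/9) = sqrt(2097139)/3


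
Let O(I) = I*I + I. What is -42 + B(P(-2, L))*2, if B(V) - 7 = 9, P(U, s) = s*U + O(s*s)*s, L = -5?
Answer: -10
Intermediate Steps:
O(I) = I + I² (O(I) = I² + I = I + I²)
P(U, s) = U*s + s³*(1 + s²) (P(U, s) = s*U + ((s*s)*(1 + s*s))*s = U*s + (s²*(1 + s²))*s = U*s + s³*(1 + s²))
B(V) = 16 (B(V) = 7 + 9 = 16)
-42 + B(P(-2, L))*2 = -42 + 16*2 = -42 + 32 = -10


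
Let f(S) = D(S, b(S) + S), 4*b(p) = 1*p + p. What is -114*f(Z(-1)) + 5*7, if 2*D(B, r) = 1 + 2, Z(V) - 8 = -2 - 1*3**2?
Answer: -136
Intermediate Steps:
Z(V) = -3 (Z(V) = 8 + (-2 - 1*3**2) = 8 + (-2 - 1*9) = 8 + (-2 - 9) = 8 - 11 = -3)
b(p) = p/2 (b(p) = (1*p + p)/4 = (p + p)/4 = (2*p)/4 = p/2)
D(B, r) = 3/2 (D(B, r) = (1 + 2)/2 = (1/2)*3 = 3/2)
f(S) = 3/2
-114*f(Z(-1)) + 5*7 = -114*3/2 + 5*7 = -171 + 35 = -136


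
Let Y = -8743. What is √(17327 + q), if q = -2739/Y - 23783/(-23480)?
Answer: 3*√20284824543419273810/102642820 ≈ 131.64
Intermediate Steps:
q = 272246489/205285640 (q = -2739/(-8743) - 23783/(-23480) = -2739*(-1/8743) - 23783*(-1/23480) = 2739/8743 + 23783/23480 = 272246489/205285640 ≈ 1.3262)
√(17327 + q) = √(17327 + 272246489/205285640) = √(3557256530769/205285640) = 3*√20284824543419273810/102642820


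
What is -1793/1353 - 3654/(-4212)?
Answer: -4391/9594 ≈ -0.45768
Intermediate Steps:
-1793/1353 - 3654/(-4212) = -1793*1/1353 - 3654*(-1/4212) = -163/123 + 203/234 = -4391/9594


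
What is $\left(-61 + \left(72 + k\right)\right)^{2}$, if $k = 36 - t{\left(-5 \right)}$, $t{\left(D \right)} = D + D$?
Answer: $3249$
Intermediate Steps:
$t{\left(D \right)} = 2 D$
$k = 46$ ($k = 36 - 2 \left(-5\right) = 36 - -10 = 36 + 10 = 46$)
$\left(-61 + \left(72 + k\right)\right)^{2} = \left(-61 + \left(72 + 46\right)\right)^{2} = \left(-61 + 118\right)^{2} = 57^{2} = 3249$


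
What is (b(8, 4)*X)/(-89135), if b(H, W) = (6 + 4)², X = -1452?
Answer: 29040/17827 ≈ 1.6290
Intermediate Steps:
b(H, W) = 100 (b(H, W) = 10² = 100)
(b(8, 4)*X)/(-89135) = (100*(-1452))/(-89135) = -145200*(-1/89135) = 29040/17827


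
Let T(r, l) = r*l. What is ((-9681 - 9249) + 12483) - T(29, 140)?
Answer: -10507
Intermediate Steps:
T(r, l) = l*r
((-9681 - 9249) + 12483) - T(29, 140) = ((-9681 - 9249) + 12483) - 140*29 = (-18930 + 12483) - 1*4060 = -6447 - 4060 = -10507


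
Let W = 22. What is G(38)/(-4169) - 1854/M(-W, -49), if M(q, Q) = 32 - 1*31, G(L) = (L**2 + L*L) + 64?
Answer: -7732278/4169 ≈ -1854.7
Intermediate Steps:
G(L) = 64 + 2*L**2 (G(L) = (L**2 + L**2) + 64 = 2*L**2 + 64 = 64 + 2*L**2)
M(q, Q) = 1 (M(q, Q) = 32 - 31 = 1)
G(38)/(-4169) - 1854/M(-W, -49) = (64 + 2*38**2)/(-4169) - 1854/1 = (64 + 2*1444)*(-1/4169) - 1854*1 = (64 + 2888)*(-1/4169) - 1854 = 2952*(-1/4169) - 1854 = -2952/4169 - 1854 = -7732278/4169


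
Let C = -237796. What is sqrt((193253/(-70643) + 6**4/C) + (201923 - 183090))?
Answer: sqrt(332111311346296990519414)/4199655707 ≈ 137.22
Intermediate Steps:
sqrt((193253/(-70643) + 6**4/C) + (201923 - 183090)) = sqrt((193253/(-70643) + 6**4/(-237796)) + (201923 - 183090)) = sqrt((193253*(-1/70643) + 1296*(-1/237796)) + 18833) = sqrt((-193253/70643 - 324/59449) + 18833) = sqrt(-11511585929/4199655707 + 18833) = sqrt(79080604344002/4199655707) = sqrt(332111311346296990519414)/4199655707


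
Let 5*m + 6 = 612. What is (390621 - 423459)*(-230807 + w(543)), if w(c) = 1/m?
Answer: 765503239501/101 ≈ 7.5792e+9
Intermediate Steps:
m = 606/5 (m = -6/5 + (1/5)*612 = -6/5 + 612/5 = 606/5 ≈ 121.20)
w(c) = 5/606 (w(c) = 1/(606/5) = 5/606)
(390621 - 423459)*(-230807 + w(543)) = (390621 - 423459)*(-230807 + 5/606) = -32838*(-139869037/606) = 765503239501/101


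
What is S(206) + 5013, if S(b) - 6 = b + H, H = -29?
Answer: 5196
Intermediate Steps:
S(b) = -23 + b (S(b) = 6 + (b - 29) = 6 + (-29 + b) = -23 + b)
S(206) + 5013 = (-23 + 206) + 5013 = 183 + 5013 = 5196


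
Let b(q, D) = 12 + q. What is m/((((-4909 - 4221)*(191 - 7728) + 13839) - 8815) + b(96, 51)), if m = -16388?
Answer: -8194/34408971 ≈ -0.00023814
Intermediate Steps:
m/((((-4909 - 4221)*(191 - 7728) + 13839) - 8815) + b(96, 51)) = -16388/((((-4909 - 4221)*(191 - 7728) + 13839) - 8815) + (12 + 96)) = -16388/(((-9130*(-7537) + 13839) - 8815) + 108) = -16388/(((68812810 + 13839) - 8815) + 108) = -16388/((68826649 - 8815) + 108) = -16388/(68817834 + 108) = -16388/68817942 = -16388*1/68817942 = -8194/34408971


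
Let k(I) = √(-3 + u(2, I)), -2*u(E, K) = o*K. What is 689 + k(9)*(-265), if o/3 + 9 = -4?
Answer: 689 - 265*√690/2 ≈ -2791.5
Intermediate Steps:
o = -39 (o = -27 + 3*(-4) = -27 - 12 = -39)
u(E, K) = 39*K/2 (u(E, K) = -(-39)*K/2 = 39*K/2)
k(I) = √(-3 + 39*I/2)
689 + k(9)*(-265) = 689 + (√(-12 + 78*9)/2)*(-265) = 689 + (√(-12 + 702)/2)*(-265) = 689 + (√690/2)*(-265) = 689 - 265*√690/2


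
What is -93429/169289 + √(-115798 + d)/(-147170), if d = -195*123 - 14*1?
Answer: -93429/169289 - 21*I*√317/147170 ≈ -0.55189 - 0.0025406*I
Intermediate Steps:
d = -23999 (d = -23985 - 14 = -23999)
-93429/169289 + √(-115798 + d)/(-147170) = -93429/169289 + √(-115798 - 23999)/(-147170) = -93429*1/169289 + √(-139797)*(-1/147170) = -93429/169289 + (21*I*√317)*(-1/147170) = -93429/169289 - 21*I*√317/147170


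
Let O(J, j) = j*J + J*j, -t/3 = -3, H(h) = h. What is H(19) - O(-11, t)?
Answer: 217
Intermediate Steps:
t = 9 (t = -3*(-3) = 9)
O(J, j) = 2*J*j (O(J, j) = J*j + J*j = 2*J*j)
H(19) - O(-11, t) = 19 - 2*(-11)*9 = 19 - 1*(-198) = 19 + 198 = 217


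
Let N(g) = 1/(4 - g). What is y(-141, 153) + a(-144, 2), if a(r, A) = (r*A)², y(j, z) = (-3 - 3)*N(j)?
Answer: 12026874/145 ≈ 82944.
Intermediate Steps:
y(j, z) = 6/(-4 + j) (y(j, z) = (-3 - 3)*(-1/(-4 + j)) = -(-6)/(-4 + j) = 6/(-4 + j))
a(r, A) = A²*r² (a(r, A) = (A*r)² = A²*r²)
y(-141, 153) + a(-144, 2) = 6/(-4 - 141) + 2²*(-144)² = 6/(-145) + 4*20736 = 6*(-1/145) + 82944 = -6/145 + 82944 = 12026874/145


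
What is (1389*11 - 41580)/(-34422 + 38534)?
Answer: -26301/4112 ≈ -6.3962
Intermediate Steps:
(1389*11 - 41580)/(-34422 + 38534) = (15279 - 41580)/4112 = -26301*1/4112 = -26301/4112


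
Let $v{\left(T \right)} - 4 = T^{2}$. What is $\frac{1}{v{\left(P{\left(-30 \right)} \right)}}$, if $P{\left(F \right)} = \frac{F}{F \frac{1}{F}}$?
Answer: $\frac{1}{904} \approx 0.0011062$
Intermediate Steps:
$P{\left(F \right)} = F$ ($P{\left(F \right)} = \frac{F}{1} = F 1 = F$)
$v{\left(T \right)} = 4 + T^{2}$
$\frac{1}{v{\left(P{\left(-30 \right)} \right)}} = \frac{1}{4 + \left(-30\right)^{2}} = \frac{1}{4 + 900} = \frac{1}{904}$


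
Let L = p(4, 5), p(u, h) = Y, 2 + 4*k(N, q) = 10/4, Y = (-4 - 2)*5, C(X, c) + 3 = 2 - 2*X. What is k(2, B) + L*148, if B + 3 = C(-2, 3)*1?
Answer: -35519/8 ≈ -4439.9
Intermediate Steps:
C(X, c) = -1 - 2*X (C(X, c) = -3 + (2 - 2*X) = -1 - 2*X)
Y = -30 (Y = -6*5 = -30)
B = 0 (B = -3 + (-1 - 2*(-2))*1 = -3 + (-1 + 4)*1 = -3 + 3*1 = -3 + 3 = 0)
k(N, q) = ⅛ (k(N, q) = -½ + (10/4)/4 = -½ + (10*(¼))/4 = -½ + (¼)*(5/2) = -½ + 5/8 = ⅛)
p(u, h) = -30
L = -30
k(2, B) + L*148 = ⅛ - 30*148 = ⅛ - 4440 = -35519/8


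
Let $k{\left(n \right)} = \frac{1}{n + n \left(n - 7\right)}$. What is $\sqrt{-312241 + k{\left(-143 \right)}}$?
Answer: $\frac{i \sqrt{141753744834702}}{21307} \approx 558.79 i$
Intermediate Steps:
$k{\left(n \right)} = \frac{1}{n + n \left(-7 + n\right)}$
$\sqrt{-312241 + k{\left(-143 \right)}} = \sqrt{-312241 + \frac{1}{\left(-143\right) \left(-6 - 143\right)}} = \sqrt{-312241 - \frac{1}{143 \left(-149\right)}} = \sqrt{-312241 - - \frac{1}{21307}} = \sqrt{-312241 + \frac{1}{21307}} = \sqrt{- \frac{6652918986}{21307}} = \frac{i \sqrt{141753744834702}}{21307}$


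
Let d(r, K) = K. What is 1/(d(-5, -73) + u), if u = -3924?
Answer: -1/3997 ≈ -0.00025019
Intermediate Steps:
1/(d(-5, -73) + u) = 1/(-73 - 3924) = 1/(-3997) = -1/3997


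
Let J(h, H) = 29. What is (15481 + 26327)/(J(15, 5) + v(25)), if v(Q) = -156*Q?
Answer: -41808/3871 ≈ -10.800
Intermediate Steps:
(15481 + 26327)/(J(15, 5) + v(25)) = (15481 + 26327)/(29 - 156*25) = 41808/(29 - 3900) = 41808/(-3871) = 41808*(-1/3871) = -41808/3871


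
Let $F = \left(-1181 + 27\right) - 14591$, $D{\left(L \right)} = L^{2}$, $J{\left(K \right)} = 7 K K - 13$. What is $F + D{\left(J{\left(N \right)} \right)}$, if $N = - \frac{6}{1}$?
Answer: $41376$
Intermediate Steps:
$N = -6$ ($N = \left(-6\right) 1 = -6$)
$J{\left(K \right)} = -13 + 7 K^{2}$ ($J{\left(K \right)} = 7 K^{2} - 13 = -13 + 7 K^{2}$)
$F = -15745$ ($F = -1154 - 14591 = -15745$)
$F + D{\left(J{\left(N \right)} \right)} = -15745 + \left(-13 + 7 \left(-6\right)^{2}\right)^{2} = -15745 + \left(-13 + 7 \cdot 36\right)^{2} = -15745 + \left(-13 + 252\right)^{2} = -15745 + 239^{2} = -15745 + 57121 = 41376$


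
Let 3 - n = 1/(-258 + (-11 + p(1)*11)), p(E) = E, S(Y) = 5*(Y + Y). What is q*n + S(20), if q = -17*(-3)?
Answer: 30375/86 ≈ 353.20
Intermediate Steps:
S(Y) = 10*Y (S(Y) = 5*(2*Y) = 10*Y)
q = 51
n = 775/258 (n = 3 - 1/(-258 + (-11 + 1*11)) = 3 - 1/(-258 + (-11 + 11)) = 3 - 1/(-258 + 0) = 3 - 1/(-258) = 3 - 1*(-1/258) = 3 + 1/258 = 775/258 ≈ 3.0039)
q*n + S(20) = 51*(775/258) + 10*20 = 13175/86 + 200 = 30375/86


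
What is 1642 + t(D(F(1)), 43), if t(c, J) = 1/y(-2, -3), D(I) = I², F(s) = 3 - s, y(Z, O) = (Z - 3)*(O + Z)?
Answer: 41051/25 ≈ 1642.0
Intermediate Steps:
y(Z, O) = (-3 + Z)*(O + Z)
t(c, J) = 1/25 (t(c, J) = 1/((-2)² - 3*(-3) - 3*(-2) - 3*(-2)) = 1/(4 + 9 + 6 + 6) = 1/25)
1642 + t(D(F(1)), 43) = 1642 + 1/25 = 41051/25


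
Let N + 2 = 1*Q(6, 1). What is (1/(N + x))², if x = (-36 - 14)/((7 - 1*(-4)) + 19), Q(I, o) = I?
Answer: 9/49 ≈ 0.18367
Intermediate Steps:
N = 4 (N = -2 + 1*6 = -2 + 6 = 4)
x = -5/3 (x = -50/((7 + 4) + 19) = -50/(11 + 19) = -50/30 = -50*1/30 = -5/3 ≈ -1.6667)
(1/(N + x))² = (1/(4 - 5/3))² = (1/(7/3))² = (3/7)² = 9/49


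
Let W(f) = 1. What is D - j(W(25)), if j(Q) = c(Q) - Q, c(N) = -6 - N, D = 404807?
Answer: 404815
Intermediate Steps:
j(Q) = -6 - 2*Q (j(Q) = (-6 - Q) - Q = -6 - 2*Q)
D - j(W(25)) = 404807 - (-6 - 2*1) = 404807 - (-6 - 2) = 404807 - 1*(-8) = 404807 + 8 = 404815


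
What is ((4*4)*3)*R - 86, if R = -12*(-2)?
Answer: 1066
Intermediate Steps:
R = 24
((4*4)*3)*R - 86 = ((4*4)*3)*24 - 86 = (16*3)*24 - 86 = 48*24 - 86 = 1152 - 86 = 1066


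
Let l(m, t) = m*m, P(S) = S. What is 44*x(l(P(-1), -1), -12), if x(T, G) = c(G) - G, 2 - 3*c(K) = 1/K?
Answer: 5027/9 ≈ 558.56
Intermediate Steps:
c(K) = ⅔ - 1/(3*K)
l(m, t) = m²
x(T, G) = -G + (-1 + 2*G)/(3*G) (x(T, G) = (-1 + 2*G)/(3*G) - G = -G + (-1 + 2*G)/(3*G))
44*x(l(P(-1), -1), -12) = 44*(⅔ - 1*(-12) - ⅓/(-12)) = 44*(⅔ + 12 - ⅓*(-1/12)) = 44*(⅔ + 12 + 1/36) = 44*(457/36) = 5027/9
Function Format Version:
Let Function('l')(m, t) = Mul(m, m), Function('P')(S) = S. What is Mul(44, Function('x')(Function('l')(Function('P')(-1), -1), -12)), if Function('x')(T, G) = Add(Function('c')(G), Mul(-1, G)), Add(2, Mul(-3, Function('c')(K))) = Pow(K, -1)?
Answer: Rational(5027, 9) ≈ 558.56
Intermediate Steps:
Function('c')(K) = Add(Rational(2, 3), Mul(Rational(-1, 3), Pow(K, -1)))
Function('l')(m, t) = Pow(m, 2)
Function('x')(T, G) = Add(Mul(-1, G), Mul(Rational(1, 3), Pow(G, -1), Add(-1, Mul(2, G)))) (Function('x')(T, G) = Add(Mul(Rational(1, 3), Pow(G, -1), Add(-1, Mul(2, G))), Mul(-1, G)) = Add(Mul(-1, G), Mul(Rational(1, 3), Pow(G, -1), Add(-1, Mul(2, G)))))
Mul(44, Function('x')(Function('l')(Function('P')(-1), -1), -12)) = Mul(44, Add(Rational(2, 3), Mul(-1, -12), Mul(Rational(-1, 3), Pow(-12, -1)))) = Mul(44, Add(Rational(2, 3), 12, Mul(Rational(-1, 3), Rational(-1, 12)))) = Mul(44, Add(Rational(2, 3), 12, Rational(1, 36))) = Mul(44, Rational(457, 36)) = Rational(5027, 9)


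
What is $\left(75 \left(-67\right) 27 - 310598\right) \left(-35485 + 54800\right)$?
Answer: $-8619762995$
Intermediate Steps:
$\left(75 \left(-67\right) 27 - 310598\right) \left(-35485 + 54800\right) = \left(\left(-5025\right) 27 - 310598\right) 19315 = \left(-135675 - 310598\right) 19315 = \left(-446273\right) 19315 = -8619762995$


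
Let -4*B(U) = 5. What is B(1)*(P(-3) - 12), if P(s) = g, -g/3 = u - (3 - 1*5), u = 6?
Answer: 45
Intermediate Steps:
B(U) = -5/4 (B(U) = -1/4*5 = -5/4)
g = -24 (g = -3*(6 - (3 - 1*5)) = -3*(6 - (3 - 5)) = -3*(6 - 1*(-2)) = -3*(6 + 2) = -3*8 = -24)
P(s) = -24
B(1)*(P(-3) - 12) = -5*(-24 - 12)/4 = -5/4*(-36) = 45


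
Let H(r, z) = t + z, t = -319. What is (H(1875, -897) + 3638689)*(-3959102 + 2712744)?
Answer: -4533593573334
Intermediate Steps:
H(r, z) = -319 + z
(H(1875, -897) + 3638689)*(-3959102 + 2712744) = ((-319 - 897) + 3638689)*(-3959102 + 2712744) = (-1216 + 3638689)*(-1246358) = 3637473*(-1246358) = -4533593573334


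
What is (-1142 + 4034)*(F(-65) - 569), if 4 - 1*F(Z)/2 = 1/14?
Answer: -11359776/7 ≈ -1.6228e+6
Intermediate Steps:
F(Z) = 55/7 (F(Z) = 8 - 2/14 = 8 - 2*1/14 = 8 - ⅐ = 55/7)
(-1142 + 4034)*(F(-65) - 569) = (-1142 + 4034)*(55/7 - 569) = 2892*(-3928/7) = -11359776/7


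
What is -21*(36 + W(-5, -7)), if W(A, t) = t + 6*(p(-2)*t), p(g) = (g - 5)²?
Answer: 42609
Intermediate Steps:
p(g) = (-5 + g)²
W(A, t) = 295*t (W(A, t) = t + 6*((-5 - 2)²*t) = t + 6*((-7)²*t) = t + 6*(49*t) = t + 294*t = 295*t)
-21*(36 + W(-5, -7)) = -21*(36 + 295*(-7)) = -21*(36 - 2065) = -21*(-2029) = 42609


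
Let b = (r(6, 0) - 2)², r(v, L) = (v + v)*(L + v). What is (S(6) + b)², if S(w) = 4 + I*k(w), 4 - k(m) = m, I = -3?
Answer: 24108100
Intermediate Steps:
k(m) = 4 - m
r(v, L) = 2*v*(L + v) (r(v, L) = (2*v)*(L + v) = 2*v*(L + v))
S(w) = -8 + 3*w (S(w) = 4 - 3*(4 - w) = 4 + (-12 + 3*w) = -8 + 3*w)
b = 4900 (b = (2*6*(0 + 6) - 2)² = (2*6*6 - 2)² = (72 - 2)² = 70² = 4900)
(S(6) + b)² = ((-8 + 3*6) + 4900)² = ((-8 + 18) + 4900)² = (10 + 4900)² = 4910² = 24108100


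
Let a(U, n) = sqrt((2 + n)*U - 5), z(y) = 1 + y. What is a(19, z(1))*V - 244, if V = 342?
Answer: -244 + 342*sqrt(71) ≈ 2637.7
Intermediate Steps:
a(U, n) = sqrt(-5 + U*(2 + n)) (a(U, n) = sqrt(U*(2 + n) - 5) = sqrt(-5 + U*(2 + n)))
a(19, z(1))*V - 244 = sqrt(-5 + 2*19 + 19*(1 + 1))*342 - 244 = sqrt(-5 + 38 + 19*2)*342 - 244 = sqrt(-5 + 38 + 38)*342 - 244 = sqrt(71)*342 - 244 = 342*sqrt(71) - 244 = -244 + 342*sqrt(71)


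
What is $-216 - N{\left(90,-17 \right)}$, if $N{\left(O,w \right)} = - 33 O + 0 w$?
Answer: $2754$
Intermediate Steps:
$N{\left(O,w \right)} = - 33 O$ ($N{\left(O,w \right)} = - 33 O + 0 = - 33 O$)
$-216 - N{\left(90,-17 \right)} = -216 - \left(-33\right) 90 = -216 - -2970 = -216 + 2970 = 2754$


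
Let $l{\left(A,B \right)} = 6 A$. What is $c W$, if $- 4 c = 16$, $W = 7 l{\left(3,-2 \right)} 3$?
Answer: $-1512$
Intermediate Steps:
$W = 378$ ($W = 7 \cdot 6 \cdot 3 \cdot 3 = 7 \cdot 18 \cdot 3 = 126 \cdot 3 = 378$)
$c = -4$ ($c = \left(- \frac{1}{4}\right) 16 = -4$)
$c W = \left(-4\right) 378 = -1512$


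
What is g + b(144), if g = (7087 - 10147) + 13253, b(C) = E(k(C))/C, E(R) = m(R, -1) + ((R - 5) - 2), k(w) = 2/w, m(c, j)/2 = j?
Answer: 105680377/10368 ≈ 10193.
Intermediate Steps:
m(c, j) = 2*j
E(R) = -9 + R (E(R) = 2*(-1) + ((R - 5) - 2) = -2 + ((-5 + R) - 2) = -2 + (-7 + R) = -9 + R)
b(C) = (-9 + 2/C)/C
g = 10193 (g = -3060 + 13253 = 10193)
g + b(144) = 10193 + (2 - 9*144)/144**2 = 10193 + (2 - 1296)/20736 = 10193 + (1/20736)*(-1294) = 10193 - 647/10368 = 105680377/10368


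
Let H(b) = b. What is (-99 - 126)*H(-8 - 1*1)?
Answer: 2025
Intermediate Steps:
(-99 - 126)*H(-8 - 1*1) = (-99 - 126)*(-8 - 1*1) = -225*(-8 - 1) = -225*(-9) = 2025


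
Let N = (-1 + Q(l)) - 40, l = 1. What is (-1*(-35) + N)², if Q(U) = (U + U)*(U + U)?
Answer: 4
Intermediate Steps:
Q(U) = 4*U² (Q(U) = (2*U)*(2*U) = 4*U²)
N = -37 (N = (-1 + 4*1²) - 40 = (-1 + 4*1) - 40 = (-1 + 4) - 40 = 3 - 40 = -37)
(-1*(-35) + N)² = (-1*(-35) - 37)² = (35 - 37)² = (-2)² = 4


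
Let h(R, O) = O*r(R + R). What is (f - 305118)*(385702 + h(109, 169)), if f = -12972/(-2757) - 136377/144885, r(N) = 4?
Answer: -5232298876417844518/44383105 ≈ -1.1789e+11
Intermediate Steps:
f = 167050759/44383105 (f = -12972*(-1/2757) - 136377*1/144885 = 4324/919 - 45459/48295 = 167050759/44383105 ≈ 3.7638)
h(R, O) = 4*O (h(R, O) = O*4 = 4*O)
(f - 305118)*(385702 + h(109, 169)) = (167050759/44383105 - 305118)*(385702 + 4*169) = -13541917180631*(385702 + 676)/44383105 = -13541917180631/44383105*386378 = -5232298876417844518/44383105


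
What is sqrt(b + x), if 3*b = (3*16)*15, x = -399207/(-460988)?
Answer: sqrt(12796603577769)/230494 ≈ 15.520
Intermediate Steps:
x = 399207/460988 (x = -399207*(-1/460988) = 399207/460988 ≈ 0.86598)
b = 240 (b = ((3*16)*15)/3 = (48*15)/3 = (1/3)*720 = 240)
sqrt(b + x) = sqrt(240 + 399207/460988) = sqrt(111036327/460988) = sqrt(12796603577769)/230494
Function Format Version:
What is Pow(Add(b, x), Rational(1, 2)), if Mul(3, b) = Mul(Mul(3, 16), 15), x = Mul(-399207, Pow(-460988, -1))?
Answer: Mul(Rational(1, 230494), Pow(12796603577769, Rational(1, 2))) ≈ 15.520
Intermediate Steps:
x = Rational(399207, 460988) (x = Mul(-399207, Rational(-1, 460988)) = Rational(399207, 460988) ≈ 0.86598)
b = 240 (b = Mul(Rational(1, 3), Mul(Mul(3, 16), 15)) = Mul(Rational(1, 3), Mul(48, 15)) = Mul(Rational(1, 3), 720) = 240)
Pow(Add(b, x), Rational(1, 2)) = Pow(Add(240, Rational(399207, 460988)), Rational(1, 2)) = Pow(Rational(111036327, 460988), Rational(1, 2)) = Mul(Rational(1, 230494), Pow(12796603577769, Rational(1, 2)))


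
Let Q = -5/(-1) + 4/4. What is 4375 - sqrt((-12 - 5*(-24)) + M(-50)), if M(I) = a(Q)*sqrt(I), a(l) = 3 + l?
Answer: 4375 - 3*sqrt(12 + 5*I*sqrt(2)) ≈ 4364.2 - 2.9458*I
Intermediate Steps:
Q = 6 (Q = -5*(-1) + 4*(1/4) = 5 + 1 = 6)
M(I) = 9*sqrt(I) (M(I) = (3 + 6)*sqrt(I) = 9*sqrt(I))
4375 - sqrt((-12 - 5*(-24)) + M(-50)) = 4375 - sqrt((-12 - 5*(-24)) + 9*sqrt(-50)) = 4375 - sqrt((-12 + 120) + 9*(5*I*sqrt(2))) = 4375 - sqrt(108 + 45*I*sqrt(2))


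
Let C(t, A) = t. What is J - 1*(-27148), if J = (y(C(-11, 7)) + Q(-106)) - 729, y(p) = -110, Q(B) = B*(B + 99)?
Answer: 27051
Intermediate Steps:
Q(B) = B*(99 + B)
J = -97 (J = (-110 - 106*(99 - 106)) - 729 = (-110 - 106*(-7)) - 729 = (-110 + 742) - 729 = 632 - 729 = -97)
J - 1*(-27148) = -97 - 1*(-27148) = -97 + 27148 = 27051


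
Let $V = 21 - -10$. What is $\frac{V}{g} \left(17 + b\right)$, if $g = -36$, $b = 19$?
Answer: $-31$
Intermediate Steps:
$V = 31$ ($V = 21 + 10 = 31$)
$\frac{V}{g} \left(17 + b\right) = \frac{31}{-36} \left(17 + 19\right) = 31 \left(- \frac{1}{36}\right) 36 = \left(- \frac{31}{36}\right) 36 = -31$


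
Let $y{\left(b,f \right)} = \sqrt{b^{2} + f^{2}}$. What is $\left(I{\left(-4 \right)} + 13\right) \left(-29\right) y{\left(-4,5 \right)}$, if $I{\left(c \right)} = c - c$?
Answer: $- 377 \sqrt{41} \approx -2414.0$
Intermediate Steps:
$I{\left(c \right)} = 0$
$\left(I{\left(-4 \right)} + 13\right) \left(-29\right) y{\left(-4,5 \right)} = \left(0 + 13\right) \left(-29\right) \sqrt{\left(-4\right)^{2} + 5^{2}} = 13 \left(-29\right) \sqrt{16 + 25} = - 377 \sqrt{41}$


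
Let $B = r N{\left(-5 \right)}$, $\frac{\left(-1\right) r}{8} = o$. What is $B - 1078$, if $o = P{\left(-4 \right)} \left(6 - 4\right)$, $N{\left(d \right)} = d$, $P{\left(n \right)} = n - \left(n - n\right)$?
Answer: $-1398$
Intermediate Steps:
$P{\left(n \right)} = n$ ($P{\left(n \right)} = n - 0 = n + 0 = n$)
$o = -8$ ($o = - 4 \left(6 - 4\right) = \left(-4\right) 2 = -8$)
$r = 64$ ($r = \left(-8\right) \left(-8\right) = 64$)
$B = -320$ ($B = 64 \left(-5\right) = -320$)
$B - 1078 = -320 - 1078 = -1398$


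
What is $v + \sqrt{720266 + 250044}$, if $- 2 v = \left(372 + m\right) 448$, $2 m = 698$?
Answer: $-161504 + \sqrt{970310} \approx -1.6052 \cdot 10^{5}$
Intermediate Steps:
$m = 349$ ($m = \frac{1}{2} \cdot 698 = 349$)
$v = -161504$ ($v = - \frac{\left(372 + 349\right) 448}{2} = - \frac{721 \cdot 448}{2} = \left(- \frac{1}{2}\right) 323008 = -161504$)
$v + \sqrt{720266 + 250044} = -161504 + \sqrt{720266 + 250044} = -161504 + \sqrt{970310}$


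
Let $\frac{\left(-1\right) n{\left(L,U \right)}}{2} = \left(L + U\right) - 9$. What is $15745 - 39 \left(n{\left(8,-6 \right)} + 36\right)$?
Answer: $13795$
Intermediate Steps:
$n{\left(L,U \right)} = 18 - 2 L - 2 U$ ($n{\left(L,U \right)} = - 2 \left(\left(L + U\right) - 9\right) = - 2 \left(-9 + L + U\right) = 18 - 2 L - 2 U$)
$15745 - 39 \left(n{\left(8,-6 \right)} + 36\right) = 15745 - 39 \left(\left(18 - 16 - -12\right) + 36\right) = 15745 - 39 \left(\left(18 - 16 + 12\right) + 36\right) = 15745 - 39 \left(14 + 36\right) = 15745 - 1950 = 13795$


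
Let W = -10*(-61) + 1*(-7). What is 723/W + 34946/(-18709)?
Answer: -2515277/3760509 ≈ -0.66887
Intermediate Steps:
W = 603 (W = 610 - 7 = 603)
723/W + 34946/(-18709) = 723/603 + 34946/(-18709) = 723*(1/603) + 34946*(-1/18709) = 241/201 - 34946/18709 = -2515277/3760509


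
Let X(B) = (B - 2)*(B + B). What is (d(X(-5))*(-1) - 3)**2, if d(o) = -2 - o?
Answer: 4761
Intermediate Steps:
X(B) = 2*B*(-2 + B) (X(B) = (-2 + B)*(2*B) = 2*B*(-2 + B))
(d(X(-5))*(-1) - 3)**2 = ((-2 - 2*(-5)*(-2 - 5))*(-1) - 3)**2 = ((-2 - 2*(-5)*(-7))*(-1) - 3)**2 = ((-2 - 1*70)*(-1) - 3)**2 = ((-2 - 70)*(-1) - 3)**2 = (-72*(-1) - 3)**2 = (72 - 3)**2 = 69**2 = 4761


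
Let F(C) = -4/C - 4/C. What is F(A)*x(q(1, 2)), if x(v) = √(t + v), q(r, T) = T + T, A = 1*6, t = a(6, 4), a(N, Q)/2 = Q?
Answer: -8*√3/3 ≈ -4.6188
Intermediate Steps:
a(N, Q) = 2*Q
t = 8 (t = 2*4 = 8)
A = 6
q(r, T) = 2*T
x(v) = √(8 + v)
F(C) = -8/C
F(A)*x(q(1, 2)) = (-8/6)*√(8 + 2*2) = (-8*⅙)*√(8 + 4) = -8*√3/3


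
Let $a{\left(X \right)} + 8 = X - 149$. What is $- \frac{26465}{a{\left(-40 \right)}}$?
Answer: $\frac{26465}{197} \approx 134.34$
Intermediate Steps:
$a{\left(X \right)} = -157 + X$ ($a{\left(X \right)} = -8 + \left(X - 149\right) = -8 + \left(-149 + X\right) = -157 + X$)
$- \frac{26465}{a{\left(-40 \right)}} = - \frac{26465}{-157 - 40} = - \frac{26465}{-197} = \left(-26465\right) \left(- \frac{1}{197}\right) = \frac{26465}{197}$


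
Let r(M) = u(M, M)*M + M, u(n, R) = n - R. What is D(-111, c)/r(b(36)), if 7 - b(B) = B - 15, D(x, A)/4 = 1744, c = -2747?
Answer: -3488/7 ≈ -498.29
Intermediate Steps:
D(x, A) = 6976 (D(x, A) = 4*1744 = 6976)
b(B) = 22 - B (b(B) = 7 - (B - 15) = 7 - (-15 + B) = 7 + (15 - B) = 22 - B)
r(M) = M (r(M) = (M - M)*M + M = 0*M + M = 0 + M = M)
D(-111, c)/r(b(36)) = 6976/(22 - 1*36) = 6976/(22 - 36) = 6976/(-14) = 6976*(-1/14) = -3488/7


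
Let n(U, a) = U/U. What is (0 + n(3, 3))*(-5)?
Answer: -5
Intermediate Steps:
n(U, a) = 1
(0 + n(3, 3))*(-5) = (0 + 1)*(-5) = 1*(-5) = -5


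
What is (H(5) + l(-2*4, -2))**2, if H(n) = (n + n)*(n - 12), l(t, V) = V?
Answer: 5184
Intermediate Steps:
H(n) = 2*n*(-12 + n) (H(n) = (2*n)*(-12 + n) = 2*n*(-12 + n))
(H(5) + l(-2*4, -2))**2 = (2*5*(-12 + 5) - 2)**2 = (2*5*(-7) - 2)**2 = (-70 - 2)**2 = (-72)**2 = 5184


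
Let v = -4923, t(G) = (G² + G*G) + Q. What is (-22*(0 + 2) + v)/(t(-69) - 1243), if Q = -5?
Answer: -4967/8274 ≈ -0.60031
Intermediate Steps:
t(G) = -5 + 2*G² (t(G) = (G² + G*G) - 5 = (G² + G²) - 5 = 2*G² - 5 = -5 + 2*G²)
(-22*(0 + 2) + v)/(t(-69) - 1243) = (-22*(0 + 2) - 4923)/((-5 + 2*(-69)²) - 1243) = (-22*2 - 4923)/((-5 + 2*4761) - 1243) = (-44 - 4923)/((-5 + 9522) - 1243) = -4967/(9517 - 1243) = -4967/8274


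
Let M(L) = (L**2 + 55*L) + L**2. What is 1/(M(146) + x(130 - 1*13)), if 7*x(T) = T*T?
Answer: 7/368323 ≈ 1.9005e-5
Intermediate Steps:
x(T) = T**2/7 (x(T) = (T*T)/7 = T**2/7)
M(L) = 2*L**2 + 55*L
1/(M(146) + x(130 - 1*13)) = 1/(146*(55 + 2*146) + (130 - 1*13)**2/7) = 1/(146*(55 + 292) + (130 - 13)**2/7) = 1/(146*347 + (1/7)*117**2) = 1/(50662 + (1/7)*13689) = 1/(50662 + 13689/7) = 1/(368323/7) = 7/368323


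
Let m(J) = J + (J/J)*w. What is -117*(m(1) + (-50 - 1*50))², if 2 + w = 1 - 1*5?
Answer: -1289925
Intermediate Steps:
w = -6 (w = -2 + (1 - 1*5) = -2 + (1 - 5) = -2 - 4 = -6)
m(J) = -6 + J (m(J) = J + (J/J)*(-6) = J + 1*(-6) = J - 6 = -6 + J)
-117*(m(1) + (-50 - 1*50))² = -117*((-6 + 1) + (-50 - 1*50))² = -117*(-5 + (-50 - 50))² = -117*(-5 - 100)² = -117*(-105)² = -117*11025 = -1289925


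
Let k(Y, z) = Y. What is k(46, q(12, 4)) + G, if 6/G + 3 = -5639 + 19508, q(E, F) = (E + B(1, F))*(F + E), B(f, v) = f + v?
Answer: 106307/2311 ≈ 46.000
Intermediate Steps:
q(E, F) = (E + F)*(1 + E + F) (q(E, F) = (E + (1 + F))*(F + E) = (1 + E + F)*(E + F) = (E + F)*(1 + E + F))
G = 1/2311 (G = 6/(-3 + (-5639 + 19508)) = 6/(-3 + 13869) = 6/13866 = 6*(1/13866) = 1/2311 ≈ 0.00043271)
k(46, q(12, 4)) + G = 46 + 1/2311 = 106307/2311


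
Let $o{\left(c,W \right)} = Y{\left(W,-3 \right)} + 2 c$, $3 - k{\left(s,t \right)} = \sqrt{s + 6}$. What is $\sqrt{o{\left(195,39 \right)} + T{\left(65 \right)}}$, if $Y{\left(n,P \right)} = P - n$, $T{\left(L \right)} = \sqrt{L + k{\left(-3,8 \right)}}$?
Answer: $\sqrt{348 + \sqrt{68 - \sqrt{3}}} \approx 18.872$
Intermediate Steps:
$k{\left(s,t \right)} = 3 - \sqrt{6 + s}$ ($k{\left(s,t \right)} = 3 - \sqrt{s + 6} = 3 - \sqrt{6 + s}$)
$T{\left(L \right)} = \sqrt{3 + L - \sqrt{3}}$ ($T{\left(L \right)} = \sqrt{L + \left(3 - \sqrt{6 - 3}\right)} = \sqrt{L + \left(3 - \sqrt{3}\right)} = \sqrt{3 + L - \sqrt{3}}$)
$o{\left(c,W \right)} = -3 - W + 2 c$ ($o{\left(c,W \right)} = \left(-3 - W\right) + 2 c = -3 - W + 2 c$)
$\sqrt{o{\left(195,39 \right)} + T{\left(65 \right)}} = \sqrt{\left(-3 - 39 + 2 \cdot 195\right) + \sqrt{3 + 65 - \sqrt{3}}} = \sqrt{\left(-3 - 39 + 390\right) + \sqrt{68 - \sqrt{3}}} = \sqrt{348 + \sqrt{68 - \sqrt{3}}}$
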